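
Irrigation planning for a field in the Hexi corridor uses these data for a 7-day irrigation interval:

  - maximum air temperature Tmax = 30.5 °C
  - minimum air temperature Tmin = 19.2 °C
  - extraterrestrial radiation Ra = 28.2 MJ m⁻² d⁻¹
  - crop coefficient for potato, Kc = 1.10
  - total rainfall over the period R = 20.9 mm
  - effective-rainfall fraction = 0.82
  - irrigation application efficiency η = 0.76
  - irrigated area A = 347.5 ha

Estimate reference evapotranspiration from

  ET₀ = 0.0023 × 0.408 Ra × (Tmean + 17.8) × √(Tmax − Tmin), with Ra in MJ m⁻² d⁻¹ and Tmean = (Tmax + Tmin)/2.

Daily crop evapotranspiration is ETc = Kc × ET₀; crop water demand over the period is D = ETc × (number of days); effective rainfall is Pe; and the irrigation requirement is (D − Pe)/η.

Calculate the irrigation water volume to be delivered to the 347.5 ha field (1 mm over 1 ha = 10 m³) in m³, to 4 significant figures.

55210 m³

Tmean = (30.5 + 19.2)/2 = 24.85 °C
0.408 Ra = 0.408 × 28.2 = 11.5056 mm/d equivalent
ET₀ = 0.0023 × 11.5056 × (24.85 + 17.8) × √11.3 = 0.0023 × 11.5056 × 42.65 × 3.3615 = 3.7939 mm/d
ETc = Kc × ET₀ = 1.10 × 3.7939 = 4.1733 mm/d
Crop demand D = ETc × 7 d = 4.1733 × 7 = 29.213 mm
Pe = 0.82 × 20.9 = 17.138 mm
D − Pe = 29.213 − 17.138 = 12.075 mm
Gross irrigation = 12.075 / 0.76 = 15.888 mm
Volume = 15.888 mm × 347.5 ha × 10 = 55210.8 m³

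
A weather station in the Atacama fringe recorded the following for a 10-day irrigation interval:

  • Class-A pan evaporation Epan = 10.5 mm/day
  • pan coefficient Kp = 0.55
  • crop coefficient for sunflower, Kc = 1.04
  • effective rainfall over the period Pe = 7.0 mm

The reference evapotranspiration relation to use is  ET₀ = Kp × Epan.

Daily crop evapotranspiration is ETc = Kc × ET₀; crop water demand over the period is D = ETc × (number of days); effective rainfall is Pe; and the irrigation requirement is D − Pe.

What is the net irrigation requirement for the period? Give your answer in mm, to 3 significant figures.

53.1 mm

ET₀ = 0.55 × 10.5 = 5.7750 mm/d
ETc = Kc × ET₀ = 1.04 × 5.7750 = 6.0060 mm/d
Crop demand D = ETc × 10 d = 6.0060 × 10 = 60.060 mm
D − Pe = 60.060 − 7.0 = 53.060 mm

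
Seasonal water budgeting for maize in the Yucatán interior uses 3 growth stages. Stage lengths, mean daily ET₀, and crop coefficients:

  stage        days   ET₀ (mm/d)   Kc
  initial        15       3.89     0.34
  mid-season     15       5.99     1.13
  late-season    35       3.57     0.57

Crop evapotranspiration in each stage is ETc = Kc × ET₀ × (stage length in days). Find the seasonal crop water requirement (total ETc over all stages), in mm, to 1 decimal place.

192.6 mm

initial: 0.34 × 3.89 × 15 = 19.84 mm
mid-season: 1.13 × 5.99 × 15 = 101.53 mm
late-season: 0.57 × 3.57 × 35 = 71.22 mm
Seasonal total = 192.59 mm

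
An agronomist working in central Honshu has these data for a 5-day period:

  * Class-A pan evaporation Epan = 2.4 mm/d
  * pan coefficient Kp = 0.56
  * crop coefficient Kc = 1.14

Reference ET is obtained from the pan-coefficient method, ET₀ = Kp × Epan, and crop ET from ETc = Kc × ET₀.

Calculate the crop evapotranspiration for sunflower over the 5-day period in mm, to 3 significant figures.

7.66 mm

ET₀ = 0.56 × 2.4 = 1.3440 mm/d
ETc = Kc × ET₀ = 1.14 × 1.3440 = 1.5322 mm/d
Over 5 days: 1.5322 × 5 = 7.661 mm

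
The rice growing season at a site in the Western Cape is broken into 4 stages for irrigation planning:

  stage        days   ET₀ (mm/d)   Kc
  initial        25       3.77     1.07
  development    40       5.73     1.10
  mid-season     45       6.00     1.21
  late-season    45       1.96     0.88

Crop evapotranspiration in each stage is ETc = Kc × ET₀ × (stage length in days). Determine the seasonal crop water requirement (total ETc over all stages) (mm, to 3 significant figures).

757 mm

initial: 1.07 × 3.77 × 25 = 100.85 mm
development: 1.10 × 5.73 × 40 = 252.12 mm
mid-season: 1.21 × 6.00 × 45 = 326.70 mm
late-season: 0.88 × 1.96 × 45 = 77.62 mm
Seasonal total = 757.29 mm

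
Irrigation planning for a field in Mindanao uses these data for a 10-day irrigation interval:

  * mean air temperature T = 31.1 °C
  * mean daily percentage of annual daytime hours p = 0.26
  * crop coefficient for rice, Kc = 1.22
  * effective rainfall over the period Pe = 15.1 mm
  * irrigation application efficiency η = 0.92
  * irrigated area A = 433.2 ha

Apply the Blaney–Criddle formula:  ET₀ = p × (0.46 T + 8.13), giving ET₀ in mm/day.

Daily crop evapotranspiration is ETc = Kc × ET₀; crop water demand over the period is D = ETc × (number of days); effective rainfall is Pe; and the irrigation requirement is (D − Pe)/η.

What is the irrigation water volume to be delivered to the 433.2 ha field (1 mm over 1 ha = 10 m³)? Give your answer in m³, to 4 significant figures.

264000 m³

ET₀ = 0.26 × (0.46 × 31.1 + 8.13) = 0.26 × 22.436 = 5.8334 mm/d
ETc = Kc × ET₀ = 1.22 × 5.8334 = 7.1167 mm/d
Crop demand D = ETc × 10 d = 7.1167 × 10 = 71.167 mm
D − Pe = 71.167 − 15.1 = 56.067 mm
Gross irrigation = 56.067 / 0.92 = 60.942 mm
Volume = 60.942 mm × 433.2 ha × 10 = 264000.7 m³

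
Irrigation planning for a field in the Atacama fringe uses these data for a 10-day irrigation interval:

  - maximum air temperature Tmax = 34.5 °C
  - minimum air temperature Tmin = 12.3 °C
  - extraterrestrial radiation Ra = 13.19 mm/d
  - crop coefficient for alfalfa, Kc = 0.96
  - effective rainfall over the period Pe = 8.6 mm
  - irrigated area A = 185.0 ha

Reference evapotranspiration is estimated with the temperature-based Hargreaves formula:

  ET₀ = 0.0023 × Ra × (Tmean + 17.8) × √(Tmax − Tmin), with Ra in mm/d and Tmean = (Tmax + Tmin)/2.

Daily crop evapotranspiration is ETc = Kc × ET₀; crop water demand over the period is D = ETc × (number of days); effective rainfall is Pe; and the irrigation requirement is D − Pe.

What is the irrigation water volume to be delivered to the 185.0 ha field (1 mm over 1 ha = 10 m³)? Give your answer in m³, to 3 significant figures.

88700 m³

Tmean = (34.5 + 12.3)/2 = 23.40 °C
ET₀ = 0.0023 × 13.19 × (23.40 + 17.8) × √22.2 = 0.0023 × 13.19 × 41.20 × 4.7117 = 5.8891 mm/d
ETc = Kc × ET₀ = 0.96 × 5.8891 = 5.6535 mm/d
Crop demand D = ETc × 10 d = 5.6535 × 10 = 56.535 mm
D − Pe = 56.535 − 8.6 = 47.935 mm
Volume = 47.935 mm × 185.0 ha × 10 = 88679.8 m³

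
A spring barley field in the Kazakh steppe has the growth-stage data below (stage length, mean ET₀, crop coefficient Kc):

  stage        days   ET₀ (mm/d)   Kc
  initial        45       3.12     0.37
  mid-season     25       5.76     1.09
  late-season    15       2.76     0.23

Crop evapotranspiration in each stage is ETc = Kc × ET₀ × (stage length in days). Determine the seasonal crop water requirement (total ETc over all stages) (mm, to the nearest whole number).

218 mm

initial: 0.37 × 3.12 × 45 = 51.95 mm
mid-season: 1.09 × 5.76 × 25 = 156.96 mm
late-season: 0.23 × 2.76 × 15 = 9.52 mm
Seasonal total = 218.43 mm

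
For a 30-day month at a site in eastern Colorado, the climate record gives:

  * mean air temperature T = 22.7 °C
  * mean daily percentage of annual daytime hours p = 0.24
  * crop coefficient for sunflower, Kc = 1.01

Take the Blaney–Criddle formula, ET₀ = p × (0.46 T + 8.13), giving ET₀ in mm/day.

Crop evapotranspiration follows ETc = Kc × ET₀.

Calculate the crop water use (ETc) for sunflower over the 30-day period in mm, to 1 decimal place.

135.1 mm

ET₀ = 0.24 × (0.46 × 22.7 + 8.13) = 0.24 × 18.572 = 4.4573 mm/d
ETc = Kc × ET₀ = 1.01 × 4.4573 = 4.5019 mm/d
Over 30 days: 4.5019 × 30 = 135.057 mm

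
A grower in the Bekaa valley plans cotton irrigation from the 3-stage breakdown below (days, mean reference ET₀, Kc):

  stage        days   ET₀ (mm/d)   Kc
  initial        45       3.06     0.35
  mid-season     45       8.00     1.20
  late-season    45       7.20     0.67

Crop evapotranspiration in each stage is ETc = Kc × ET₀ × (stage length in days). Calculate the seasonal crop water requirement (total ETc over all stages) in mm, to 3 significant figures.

697 mm

initial: 0.35 × 3.06 × 45 = 48.20 mm
mid-season: 1.20 × 8.00 × 45 = 432.00 mm
late-season: 0.67 × 7.20 × 45 = 217.08 mm
Seasonal total = 697.28 mm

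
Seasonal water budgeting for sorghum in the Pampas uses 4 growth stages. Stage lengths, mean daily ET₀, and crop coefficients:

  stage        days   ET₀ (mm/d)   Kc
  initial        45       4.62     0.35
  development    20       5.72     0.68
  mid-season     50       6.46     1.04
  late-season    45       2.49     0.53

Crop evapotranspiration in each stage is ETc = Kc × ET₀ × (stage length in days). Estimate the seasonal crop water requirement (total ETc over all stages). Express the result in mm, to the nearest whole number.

546 mm

initial: 0.35 × 4.62 × 45 = 72.77 mm
development: 0.68 × 5.72 × 20 = 77.79 mm
mid-season: 1.04 × 6.46 × 50 = 335.92 mm
late-season: 0.53 × 2.49 × 45 = 59.39 mm
Seasonal total = 545.87 mm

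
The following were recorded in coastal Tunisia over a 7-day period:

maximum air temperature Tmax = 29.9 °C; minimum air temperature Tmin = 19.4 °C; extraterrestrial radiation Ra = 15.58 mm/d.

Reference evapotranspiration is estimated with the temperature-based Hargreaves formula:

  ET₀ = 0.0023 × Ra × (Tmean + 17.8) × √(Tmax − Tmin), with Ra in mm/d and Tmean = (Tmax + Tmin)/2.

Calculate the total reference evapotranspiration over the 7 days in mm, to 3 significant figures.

34.5 mm

Tmean = (29.9 + 19.4)/2 = 24.65 °C
ET₀ = 0.0023 × 15.58 × (24.65 + 17.8) × √10.5 = 0.0023 × 15.58 × 42.45 × 3.2404 = 4.9291 mm/d
Over 7 days: 4.9291 × 7 = 34.504 mm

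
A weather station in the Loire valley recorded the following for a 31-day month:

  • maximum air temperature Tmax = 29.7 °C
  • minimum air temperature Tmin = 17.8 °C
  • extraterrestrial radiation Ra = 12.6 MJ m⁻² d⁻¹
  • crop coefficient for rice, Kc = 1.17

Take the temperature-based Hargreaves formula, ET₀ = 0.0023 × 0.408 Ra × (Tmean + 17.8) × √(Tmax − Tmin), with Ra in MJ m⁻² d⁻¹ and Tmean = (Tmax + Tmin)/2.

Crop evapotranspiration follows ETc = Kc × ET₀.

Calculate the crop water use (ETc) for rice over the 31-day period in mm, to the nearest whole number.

61 mm

Tmean = (29.7 + 17.8)/2 = 23.75 °C
0.408 Ra = 0.408 × 12.6 = 5.1408 mm/d equivalent
ET₀ = 0.0023 × 5.1408 × (23.75 + 17.8) × √11.9 = 0.0023 × 5.1408 × 41.55 × 3.4496 = 1.6947 mm/d
ETc = Kc × ET₀ = 1.17 × 1.6947 = 1.9828 mm/d
Over 31 days: 1.9828 × 31 = 61.467 mm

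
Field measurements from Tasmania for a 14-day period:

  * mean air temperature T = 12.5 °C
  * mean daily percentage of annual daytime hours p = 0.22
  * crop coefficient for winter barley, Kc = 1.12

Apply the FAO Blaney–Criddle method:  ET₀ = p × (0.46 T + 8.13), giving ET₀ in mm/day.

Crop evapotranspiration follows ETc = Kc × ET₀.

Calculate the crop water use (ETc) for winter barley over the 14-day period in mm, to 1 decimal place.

47.9 mm

ET₀ = 0.22 × (0.46 × 12.5 + 8.13) = 0.22 × 13.880 = 3.0536 mm/d
ETc = Kc × ET₀ = 1.12 × 3.0536 = 3.4200 mm/d
Over 14 days: 3.4200 × 14 = 47.880 mm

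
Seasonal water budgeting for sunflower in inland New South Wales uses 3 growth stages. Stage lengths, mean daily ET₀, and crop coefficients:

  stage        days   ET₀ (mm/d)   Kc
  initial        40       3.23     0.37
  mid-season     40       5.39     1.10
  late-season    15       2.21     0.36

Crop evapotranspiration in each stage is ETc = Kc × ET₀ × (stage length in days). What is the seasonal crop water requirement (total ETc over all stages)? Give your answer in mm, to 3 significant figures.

297 mm

initial: 0.37 × 3.23 × 40 = 47.80 mm
mid-season: 1.10 × 5.39 × 40 = 237.16 mm
late-season: 0.36 × 2.21 × 15 = 11.93 mm
Seasonal total = 296.89 mm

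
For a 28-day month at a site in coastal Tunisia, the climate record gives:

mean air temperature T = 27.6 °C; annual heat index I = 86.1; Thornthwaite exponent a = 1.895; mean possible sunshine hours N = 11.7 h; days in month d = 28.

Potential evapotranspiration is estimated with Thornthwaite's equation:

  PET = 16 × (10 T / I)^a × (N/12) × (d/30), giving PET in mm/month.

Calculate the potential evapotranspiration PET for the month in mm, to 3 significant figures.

132 mm

10T/I = 10 × 27.6 / 86.1 = 3.2056
(10T/I)^a = 3.2056^1.895 = 9.0928
Uncorrected PET = 16 × 9.0928 = 145.485 mm
Correction = (N/12)(d/30) = (11.7/12)(28/30) = 0.9100
PET = 145.485 × 0.9100 = 132.391 mm/month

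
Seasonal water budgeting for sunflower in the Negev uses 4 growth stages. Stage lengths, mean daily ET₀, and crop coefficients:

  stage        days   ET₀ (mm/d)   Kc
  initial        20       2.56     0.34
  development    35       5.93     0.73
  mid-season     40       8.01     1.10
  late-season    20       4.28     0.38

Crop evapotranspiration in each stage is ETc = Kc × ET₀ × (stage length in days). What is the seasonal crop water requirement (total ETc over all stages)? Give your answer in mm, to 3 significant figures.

initial: 0.34 × 2.56 × 20 = 17.41 mm
development: 0.73 × 5.93 × 35 = 151.51 mm
mid-season: 1.10 × 8.01 × 40 = 352.44 mm
late-season: 0.38 × 4.28 × 20 = 32.53 mm
Seasonal total = 553.89 mm

554 mm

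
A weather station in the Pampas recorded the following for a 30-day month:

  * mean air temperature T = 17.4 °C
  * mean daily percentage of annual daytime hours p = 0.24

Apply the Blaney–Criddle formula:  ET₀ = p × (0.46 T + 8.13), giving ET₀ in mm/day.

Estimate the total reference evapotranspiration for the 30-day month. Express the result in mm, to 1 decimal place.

ET₀ = 0.24 × (0.46 × 17.4 + 8.13) = 0.24 × 16.134 = 3.8722 mm/d
Monthly total = 3.8722 × 30 = 116.166 mm

116.2 mm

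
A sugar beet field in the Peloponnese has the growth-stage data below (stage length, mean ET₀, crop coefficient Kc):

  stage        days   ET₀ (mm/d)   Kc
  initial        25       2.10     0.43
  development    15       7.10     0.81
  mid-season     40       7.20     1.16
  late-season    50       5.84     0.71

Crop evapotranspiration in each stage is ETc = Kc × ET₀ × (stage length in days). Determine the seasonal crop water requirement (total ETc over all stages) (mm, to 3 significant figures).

initial: 0.43 × 2.10 × 25 = 22.58 mm
development: 0.81 × 7.10 × 15 = 86.27 mm
mid-season: 1.16 × 7.20 × 40 = 334.08 mm
late-season: 0.71 × 5.84 × 50 = 207.32 mm
Seasonal total = 650.25 mm

650 mm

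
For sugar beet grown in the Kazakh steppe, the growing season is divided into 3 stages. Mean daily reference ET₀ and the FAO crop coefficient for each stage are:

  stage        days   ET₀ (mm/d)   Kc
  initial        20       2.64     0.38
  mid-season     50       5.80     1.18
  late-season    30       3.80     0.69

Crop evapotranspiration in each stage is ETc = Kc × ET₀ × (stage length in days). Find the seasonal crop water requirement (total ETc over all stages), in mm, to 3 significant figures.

441 mm

initial: 0.38 × 2.64 × 20 = 20.06 mm
mid-season: 1.18 × 5.80 × 50 = 342.20 mm
late-season: 0.69 × 3.80 × 30 = 78.66 mm
Seasonal total = 440.92 mm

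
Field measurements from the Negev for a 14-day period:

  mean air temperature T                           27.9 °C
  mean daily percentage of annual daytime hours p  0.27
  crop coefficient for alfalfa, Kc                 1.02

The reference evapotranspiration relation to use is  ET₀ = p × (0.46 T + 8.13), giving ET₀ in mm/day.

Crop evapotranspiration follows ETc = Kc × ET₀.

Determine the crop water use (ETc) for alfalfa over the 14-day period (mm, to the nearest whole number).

81 mm

ET₀ = 0.27 × (0.46 × 27.9 + 8.13) = 0.27 × 20.964 = 5.6603 mm/d
ETc = Kc × ET₀ = 1.02 × 5.6603 = 5.7735 mm/d
Over 14 days: 5.7735 × 14 = 80.829 mm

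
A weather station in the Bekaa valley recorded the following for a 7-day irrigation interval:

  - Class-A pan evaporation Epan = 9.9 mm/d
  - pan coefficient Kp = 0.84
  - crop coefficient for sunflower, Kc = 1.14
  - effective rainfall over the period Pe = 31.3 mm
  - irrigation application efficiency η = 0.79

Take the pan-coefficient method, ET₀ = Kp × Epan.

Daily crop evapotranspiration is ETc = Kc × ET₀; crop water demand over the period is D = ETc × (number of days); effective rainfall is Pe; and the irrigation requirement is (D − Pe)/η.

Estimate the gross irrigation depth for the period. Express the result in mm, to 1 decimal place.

44.4 mm

ET₀ = 0.84 × 9.9 = 8.3160 mm/d
ETc = Kc × ET₀ = 1.14 × 8.3160 = 9.4802 mm/d
Crop demand D = ETc × 7 d = 9.4802 × 7 = 66.361 mm
D − Pe = 66.361 − 31.3 = 35.061 mm
Gross irrigation = 35.061 / 0.79 = 44.381 mm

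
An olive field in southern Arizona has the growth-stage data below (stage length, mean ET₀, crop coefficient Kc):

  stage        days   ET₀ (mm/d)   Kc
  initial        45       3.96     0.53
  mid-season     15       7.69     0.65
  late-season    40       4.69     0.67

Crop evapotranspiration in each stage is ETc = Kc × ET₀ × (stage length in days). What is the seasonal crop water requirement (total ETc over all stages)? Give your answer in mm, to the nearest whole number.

295 mm

initial: 0.53 × 3.96 × 45 = 94.45 mm
mid-season: 0.65 × 7.69 × 15 = 74.98 mm
late-season: 0.67 × 4.69 × 40 = 125.69 mm
Seasonal total = 295.12 mm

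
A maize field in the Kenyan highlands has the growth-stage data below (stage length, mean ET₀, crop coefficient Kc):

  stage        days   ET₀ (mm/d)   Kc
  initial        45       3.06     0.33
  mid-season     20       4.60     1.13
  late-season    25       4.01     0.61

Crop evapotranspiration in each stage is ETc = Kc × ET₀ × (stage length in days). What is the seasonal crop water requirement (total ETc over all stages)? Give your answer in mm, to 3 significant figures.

211 mm

initial: 0.33 × 3.06 × 45 = 45.44 mm
mid-season: 1.13 × 4.60 × 20 = 103.96 mm
late-season: 0.61 × 4.01 × 25 = 61.15 mm
Seasonal total = 210.55 mm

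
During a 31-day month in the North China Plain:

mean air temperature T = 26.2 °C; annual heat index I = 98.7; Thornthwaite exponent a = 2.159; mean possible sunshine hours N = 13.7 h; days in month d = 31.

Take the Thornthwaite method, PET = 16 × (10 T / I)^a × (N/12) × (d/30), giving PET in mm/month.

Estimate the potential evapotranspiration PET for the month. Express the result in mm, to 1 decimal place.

155.3 mm

10T/I = 10 × 26.2 / 98.7 = 2.6545
(10T/I)^a = 2.6545^2.159 = 8.2296
Uncorrected PET = 16 × 8.2296 = 131.674 mm
Correction = (N/12)(d/30) = (13.7/12)(31/30) = 1.1797
PET = 131.674 × 1.1797 = 155.336 mm/month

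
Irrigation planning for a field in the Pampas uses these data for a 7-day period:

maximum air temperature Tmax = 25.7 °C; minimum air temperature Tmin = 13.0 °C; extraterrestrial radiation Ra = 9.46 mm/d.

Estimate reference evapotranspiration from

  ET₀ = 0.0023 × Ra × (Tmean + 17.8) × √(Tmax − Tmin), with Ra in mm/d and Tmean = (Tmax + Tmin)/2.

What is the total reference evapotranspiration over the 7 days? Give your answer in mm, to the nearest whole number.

20 mm

Tmean = (25.7 + 13.0)/2 = 19.35 °C
ET₀ = 0.0023 × 9.46 × (19.35 + 17.8) × √12.7 = 0.0023 × 9.46 × 37.15 × 3.5637 = 2.8806 mm/d
Over 7 days: 2.8806 × 7 = 20.164 mm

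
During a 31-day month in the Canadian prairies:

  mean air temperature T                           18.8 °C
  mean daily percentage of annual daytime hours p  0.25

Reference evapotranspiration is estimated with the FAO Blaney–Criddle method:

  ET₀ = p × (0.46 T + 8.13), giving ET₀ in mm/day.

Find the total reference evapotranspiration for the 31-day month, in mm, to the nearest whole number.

ET₀ = 0.25 × (0.46 × 18.8 + 8.13) = 0.25 × 16.778 = 4.1945 mm/d
Monthly total = 4.1945 × 31 = 130.030 mm

130 mm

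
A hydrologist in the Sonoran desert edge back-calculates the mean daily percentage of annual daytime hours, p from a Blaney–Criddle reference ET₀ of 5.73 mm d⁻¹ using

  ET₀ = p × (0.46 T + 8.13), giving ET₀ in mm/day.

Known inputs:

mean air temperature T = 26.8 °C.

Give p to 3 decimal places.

p = ET₀ / (0.46 T + 8.13) = 5.73 / (0.46 × 26.8 + 8.13) = 5.73 / 20.458 = 0.2801

0.280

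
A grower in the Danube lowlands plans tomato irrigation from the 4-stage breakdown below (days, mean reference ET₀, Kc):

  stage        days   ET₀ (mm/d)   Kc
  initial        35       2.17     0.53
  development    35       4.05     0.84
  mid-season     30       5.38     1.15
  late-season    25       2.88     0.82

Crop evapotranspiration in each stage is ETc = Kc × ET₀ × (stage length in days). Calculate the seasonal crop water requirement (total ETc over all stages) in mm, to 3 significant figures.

404 mm

initial: 0.53 × 2.17 × 35 = 40.25 mm
development: 0.84 × 4.05 × 35 = 119.07 mm
mid-season: 1.15 × 5.38 × 30 = 185.61 mm
late-season: 0.82 × 2.88 × 25 = 59.04 mm
Seasonal total = 403.97 mm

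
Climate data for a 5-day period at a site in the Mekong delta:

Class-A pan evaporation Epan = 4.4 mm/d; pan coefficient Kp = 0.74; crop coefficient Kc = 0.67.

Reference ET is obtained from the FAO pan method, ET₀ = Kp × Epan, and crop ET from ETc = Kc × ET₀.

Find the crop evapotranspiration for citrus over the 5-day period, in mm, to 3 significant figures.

10.9 mm

ET₀ = 0.74 × 4.4 = 3.2560 mm/d
ETc = Kc × ET₀ = 0.67 × 3.2560 = 2.1815 mm/d
Over 5 days: 2.1815 × 5 = 10.908 mm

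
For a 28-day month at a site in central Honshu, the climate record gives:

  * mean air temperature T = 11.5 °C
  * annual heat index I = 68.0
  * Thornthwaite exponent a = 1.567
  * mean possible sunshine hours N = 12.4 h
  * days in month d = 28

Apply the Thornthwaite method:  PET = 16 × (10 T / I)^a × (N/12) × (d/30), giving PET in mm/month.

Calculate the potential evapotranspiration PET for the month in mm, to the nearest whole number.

10T/I = 10 × 11.5 / 68.0 = 1.6912
(10T/I)^a = 1.6912^1.567 = 2.2781
Uncorrected PET = 16 × 2.2781 = 36.450 mm
Correction = (N/12)(d/30) = (12.4/12)(28/30) = 0.9644
PET = 36.450 × 0.9644 = 35.152 mm/month

35 mm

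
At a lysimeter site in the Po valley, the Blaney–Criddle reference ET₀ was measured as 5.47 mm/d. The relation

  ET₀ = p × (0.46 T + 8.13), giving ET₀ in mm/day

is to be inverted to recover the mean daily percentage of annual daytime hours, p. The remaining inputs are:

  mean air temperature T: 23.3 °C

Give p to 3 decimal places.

p = ET₀ / (0.46 T + 8.13) = 5.47 / (0.46 × 23.3 + 8.13) = 5.47 / 18.848 = 0.2902

0.290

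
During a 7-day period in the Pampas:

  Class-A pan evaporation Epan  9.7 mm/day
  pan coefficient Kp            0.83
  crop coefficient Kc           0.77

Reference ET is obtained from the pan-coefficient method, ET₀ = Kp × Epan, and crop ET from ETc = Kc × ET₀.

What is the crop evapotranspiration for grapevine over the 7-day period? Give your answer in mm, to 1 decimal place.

ET₀ = 0.83 × 9.7 = 8.0510 mm/d
ETc = Kc × ET₀ = 0.77 × 8.0510 = 6.1993 mm/d
Over 7 days: 6.1993 × 7 = 43.395 mm

43.4 mm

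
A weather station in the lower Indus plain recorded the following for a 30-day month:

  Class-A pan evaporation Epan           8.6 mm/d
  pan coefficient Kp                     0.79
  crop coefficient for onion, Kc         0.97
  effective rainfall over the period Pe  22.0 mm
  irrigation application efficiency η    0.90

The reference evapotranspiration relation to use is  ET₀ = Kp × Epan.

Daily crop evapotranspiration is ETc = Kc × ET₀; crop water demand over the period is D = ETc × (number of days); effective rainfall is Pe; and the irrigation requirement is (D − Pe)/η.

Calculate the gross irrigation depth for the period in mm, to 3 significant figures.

195 mm

ET₀ = 0.79 × 8.6 = 6.7940 mm/d
ETc = Kc × ET₀ = 0.97 × 6.7940 = 6.5902 mm/d
Crop demand D = ETc × 30 d = 6.5902 × 30 = 197.706 mm
D − Pe = 197.706 − 22.0 = 175.706 mm
Gross irrigation = 175.706 / 0.90 = 195.229 mm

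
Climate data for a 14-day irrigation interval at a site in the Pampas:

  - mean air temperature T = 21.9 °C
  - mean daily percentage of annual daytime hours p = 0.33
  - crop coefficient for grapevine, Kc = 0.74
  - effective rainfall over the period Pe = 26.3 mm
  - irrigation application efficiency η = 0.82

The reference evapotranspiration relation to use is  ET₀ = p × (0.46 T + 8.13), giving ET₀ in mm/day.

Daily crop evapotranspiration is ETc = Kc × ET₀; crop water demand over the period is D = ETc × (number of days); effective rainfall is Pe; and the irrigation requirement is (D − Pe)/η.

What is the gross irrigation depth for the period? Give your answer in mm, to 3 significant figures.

43.8 mm

ET₀ = 0.33 × (0.46 × 21.9 + 8.13) = 0.33 × 18.204 = 6.0073 mm/d
ETc = Kc × ET₀ = 0.74 × 6.0073 = 4.4454 mm/d
Crop demand D = ETc × 14 d = 4.4454 × 14 = 62.236 mm
D − Pe = 62.236 − 26.3 = 35.936 mm
Gross irrigation = 35.936 / 0.82 = 43.824 mm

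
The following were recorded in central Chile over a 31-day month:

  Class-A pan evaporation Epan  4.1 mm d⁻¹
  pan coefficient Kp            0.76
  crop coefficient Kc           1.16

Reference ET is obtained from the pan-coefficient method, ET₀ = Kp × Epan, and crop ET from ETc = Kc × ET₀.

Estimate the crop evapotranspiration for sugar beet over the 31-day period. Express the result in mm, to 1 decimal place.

ET₀ = 0.76 × 4.1 = 3.1160 mm/d
ETc = Kc × ET₀ = 1.16 × 3.1160 = 3.6146 mm/d
Over 31 days: 3.6146 × 31 = 112.053 mm

112.1 mm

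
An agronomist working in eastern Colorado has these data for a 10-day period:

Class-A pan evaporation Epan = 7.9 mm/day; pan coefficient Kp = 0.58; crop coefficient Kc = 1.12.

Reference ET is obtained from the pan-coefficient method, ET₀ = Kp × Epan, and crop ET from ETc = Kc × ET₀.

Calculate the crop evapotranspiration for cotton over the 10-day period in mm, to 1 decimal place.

ET₀ = 0.58 × 7.9 = 4.5820 mm/d
ETc = Kc × ET₀ = 1.12 × 4.5820 = 5.1318 mm/d
Over 10 days: 5.1318 × 10 = 51.318 mm

51.3 mm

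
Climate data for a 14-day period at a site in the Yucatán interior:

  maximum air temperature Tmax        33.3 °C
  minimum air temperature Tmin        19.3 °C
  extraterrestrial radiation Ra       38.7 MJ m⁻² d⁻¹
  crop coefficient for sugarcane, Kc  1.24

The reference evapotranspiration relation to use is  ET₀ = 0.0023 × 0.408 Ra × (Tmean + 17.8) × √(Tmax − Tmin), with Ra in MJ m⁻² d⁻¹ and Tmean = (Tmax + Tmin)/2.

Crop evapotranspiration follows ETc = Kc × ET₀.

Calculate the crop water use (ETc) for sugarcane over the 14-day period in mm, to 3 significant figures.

Tmean = (33.3 + 19.3)/2 = 26.30 °C
0.408 Ra = 0.408 × 38.7 = 15.7896 mm/d equivalent
ET₀ = 0.0023 × 15.7896 × (26.30 + 17.8) × √14.0 = 0.0023 × 15.7896 × 44.10 × 3.7417 = 5.9925 mm/d
ETc = Kc × ET₀ = 1.24 × 5.9925 = 7.4307 mm/d
Over 14 days: 7.4307 × 14 = 104.030 mm

104 mm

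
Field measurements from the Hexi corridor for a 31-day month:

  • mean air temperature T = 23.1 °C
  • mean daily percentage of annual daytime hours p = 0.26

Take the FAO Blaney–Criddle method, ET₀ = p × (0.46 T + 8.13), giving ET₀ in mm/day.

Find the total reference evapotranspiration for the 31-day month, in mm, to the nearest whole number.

151 mm

ET₀ = 0.26 × (0.46 × 23.1 + 8.13) = 0.26 × 18.756 = 4.8766 mm/d
Monthly total = 4.8766 × 31 = 151.175 mm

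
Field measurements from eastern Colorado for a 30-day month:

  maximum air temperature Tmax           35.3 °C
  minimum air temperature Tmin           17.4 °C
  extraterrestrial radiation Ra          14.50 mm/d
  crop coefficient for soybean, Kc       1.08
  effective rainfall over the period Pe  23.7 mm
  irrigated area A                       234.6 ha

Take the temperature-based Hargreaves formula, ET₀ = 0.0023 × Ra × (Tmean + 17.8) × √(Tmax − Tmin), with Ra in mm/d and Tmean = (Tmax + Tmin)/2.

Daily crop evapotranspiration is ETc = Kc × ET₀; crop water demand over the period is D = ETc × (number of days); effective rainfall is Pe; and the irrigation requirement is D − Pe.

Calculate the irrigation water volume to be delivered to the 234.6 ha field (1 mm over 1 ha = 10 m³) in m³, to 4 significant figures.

417900 m³

Tmean = (35.3 + 17.4)/2 = 26.35 °C
ET₀ = 0.0023 × 14.50 × (26.35 + 17.8) × √17.9 = 0.0023 × 14.50 × 44.15 × 4.2308 = 6.2294 mm/d
ETc = Kc × ET₀ = 1.08 × 6.2294 = 6.7278 mm/d
Crop demand D = ETc × 30 d = 6.7278 × 30 = 201.834 mm
D − Pe = 201.834 − 23.7 = 178.134 mm
Volume = 178.134 mm × 234.6 ha × 10 = 417902.4 m³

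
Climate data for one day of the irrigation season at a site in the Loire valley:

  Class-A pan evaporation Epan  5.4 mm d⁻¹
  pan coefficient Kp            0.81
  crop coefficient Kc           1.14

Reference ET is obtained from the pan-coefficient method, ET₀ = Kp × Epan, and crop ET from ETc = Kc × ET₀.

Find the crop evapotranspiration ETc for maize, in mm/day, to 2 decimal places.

4.99 mm/day

ET₀ = 0.81 × 5.4 = 4.3740 mm/d
ETc = Kc × ET₀ = 1.14 × 4.3740 = 4.9864 mm/d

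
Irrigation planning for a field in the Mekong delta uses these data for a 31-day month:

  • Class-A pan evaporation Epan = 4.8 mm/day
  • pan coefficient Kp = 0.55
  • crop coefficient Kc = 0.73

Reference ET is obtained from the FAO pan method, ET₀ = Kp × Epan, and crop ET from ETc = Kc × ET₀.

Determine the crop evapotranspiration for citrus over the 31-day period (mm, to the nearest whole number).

ET₀ = 0.55 × 4.8 = 2.6400 mm/d
ETc = Kc × ET₀ = 0.73 × 2.6400 = 1.9272 mm/d
Over 31 days: 1.9272 × 31 = 59.743 mm

60 mm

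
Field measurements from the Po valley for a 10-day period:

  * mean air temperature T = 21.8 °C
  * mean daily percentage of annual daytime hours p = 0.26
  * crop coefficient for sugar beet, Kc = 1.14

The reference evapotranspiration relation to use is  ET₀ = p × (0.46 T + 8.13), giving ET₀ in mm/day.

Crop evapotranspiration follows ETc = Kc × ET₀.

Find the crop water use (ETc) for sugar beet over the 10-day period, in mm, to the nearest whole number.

54 mm

ET₀ = 0.26 × (0.46 × 21.8 + 8.13) = 0.26 × 18.158 = 4.7211 mm/d
ETc = Kc × ET₀ = 1.14 × 4.7211 = 5.3821 mm/d
Over 10 days: 5.3821 × 10 = 53.821 mm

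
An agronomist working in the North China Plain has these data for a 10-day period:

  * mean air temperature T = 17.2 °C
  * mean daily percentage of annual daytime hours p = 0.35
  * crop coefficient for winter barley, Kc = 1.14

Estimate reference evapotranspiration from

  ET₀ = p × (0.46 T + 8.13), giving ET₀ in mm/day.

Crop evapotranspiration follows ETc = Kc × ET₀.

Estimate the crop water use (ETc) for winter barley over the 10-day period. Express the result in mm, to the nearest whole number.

ET₀ = 0.35 × (0.46 × 17.2 + 8.13) = 0.35 × 16.042 = 5.6147 mm/d
ETc = Kc × ET₀ = 1.14 × 5.6147 = 6.4008 mm/d
Over 10 days: 6.4008 × 10 = 64.008 mm

64 mm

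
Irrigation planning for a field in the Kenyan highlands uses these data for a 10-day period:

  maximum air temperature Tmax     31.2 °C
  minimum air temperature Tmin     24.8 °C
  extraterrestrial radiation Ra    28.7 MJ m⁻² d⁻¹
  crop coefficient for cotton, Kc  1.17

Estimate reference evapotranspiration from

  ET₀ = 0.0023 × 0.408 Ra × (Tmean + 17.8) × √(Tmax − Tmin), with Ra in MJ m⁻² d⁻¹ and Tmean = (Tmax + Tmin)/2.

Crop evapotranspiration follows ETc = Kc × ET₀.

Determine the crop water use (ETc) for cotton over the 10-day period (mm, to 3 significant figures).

Tmean = (31.2 + 24.8)/2 = 28.00 °C
0.408 Ra = 0.408 × 28.7 = 11.7096 mm/d equivalent
ET₀ = 0.0023 × 11.7096 × (28.00 + 17.8) × √6.4 = 0.0023 × 11.7096 × 45.80 × 2.5298 = 3.1205 mm/d
ETc = Kc × ET₀ = 1.17 × 3.1205 = 3.6510 mm/d
Over 10 days: 3.6510 × 10 = 36.510 mm

36.5 mm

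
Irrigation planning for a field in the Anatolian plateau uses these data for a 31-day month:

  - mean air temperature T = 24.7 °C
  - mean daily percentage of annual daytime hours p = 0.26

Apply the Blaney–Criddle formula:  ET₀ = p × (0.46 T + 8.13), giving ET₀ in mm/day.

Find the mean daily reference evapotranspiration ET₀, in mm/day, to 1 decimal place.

5.1 mm/day

ET₀ = 0.26 × (0.46 × 24.7 + 8.13) = 0.26 × 19.492 = 5.0679 mm/d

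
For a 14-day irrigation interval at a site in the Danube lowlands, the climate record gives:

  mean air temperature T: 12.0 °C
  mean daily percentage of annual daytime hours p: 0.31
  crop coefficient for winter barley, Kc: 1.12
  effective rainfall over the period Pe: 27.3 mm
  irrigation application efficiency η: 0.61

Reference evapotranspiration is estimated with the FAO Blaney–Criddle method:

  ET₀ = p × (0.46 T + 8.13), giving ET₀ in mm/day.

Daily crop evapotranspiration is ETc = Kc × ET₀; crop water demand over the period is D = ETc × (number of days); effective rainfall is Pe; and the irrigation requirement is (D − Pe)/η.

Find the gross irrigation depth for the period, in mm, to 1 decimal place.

ET₀ = 0.31 × (0.46 × 12.0 + 8.13) = 0.31 × 13.650 = 4.2315 mm/d
ETc = Kc × ET₀ = 1.12 × 4.2315 = 4.7393 mm/d
Crop demand D = ETc × 14 d = 4.7393 × 14 = 66.350 mm
D − Pe = 66.350 − 27.3 = 39.050 mm
Gross irrigation = 39.050 / 0.61 = 64.016 mm

64.0 mm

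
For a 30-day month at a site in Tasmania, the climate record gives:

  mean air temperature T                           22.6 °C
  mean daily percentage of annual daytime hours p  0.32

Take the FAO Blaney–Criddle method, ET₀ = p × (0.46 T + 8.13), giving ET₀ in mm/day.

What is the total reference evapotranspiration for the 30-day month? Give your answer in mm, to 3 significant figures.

178 mm

ET₀ = 0.32 × (0.46 × 22.6 + 8.13) = 0.32 × 18.526 = 5.9283 mm/d
Monthly total = 5.9283 × 30 = 177.849 mm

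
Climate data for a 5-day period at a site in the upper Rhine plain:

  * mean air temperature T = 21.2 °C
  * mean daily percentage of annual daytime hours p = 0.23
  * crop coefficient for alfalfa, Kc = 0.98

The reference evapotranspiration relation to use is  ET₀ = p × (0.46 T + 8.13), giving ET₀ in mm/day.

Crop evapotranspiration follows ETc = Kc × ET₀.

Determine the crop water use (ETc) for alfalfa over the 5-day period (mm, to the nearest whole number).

ET₀ = 0.23 × (0.46 × 21.2 + 8.13) = 0.23 × 17.882 = 4.1129 mm/d
ETc = Kc × ET₀ = 0.98 × 4.1129 = 4.0306 mm/d
Over 5 days: 4.0306 × 5 = 20.153 mm

20 mm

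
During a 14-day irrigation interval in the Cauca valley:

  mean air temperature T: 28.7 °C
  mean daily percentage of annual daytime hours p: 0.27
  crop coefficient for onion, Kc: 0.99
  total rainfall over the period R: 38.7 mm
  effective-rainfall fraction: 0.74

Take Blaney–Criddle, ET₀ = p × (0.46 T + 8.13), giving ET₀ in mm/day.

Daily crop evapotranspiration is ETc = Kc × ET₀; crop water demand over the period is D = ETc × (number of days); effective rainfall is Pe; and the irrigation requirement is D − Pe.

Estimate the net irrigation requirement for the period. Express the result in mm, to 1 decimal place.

51.2 mm

ET₀ = 0.27 × (0.46 × 28.7 + 8.13) = 0.27 × 21.332 = 5.7596 mm/d
ETc = Kc × ET₀ = 0.99 × 5.7596 = 5.7020 mm/d
Crop demand D = ETc × 14 d = 5.7020 × 14 = 79.828 mm
Pe = 0.74 × 38.7 = 28.638 mm
D − Pe = 79.828 − 28.638 = 51.190 mm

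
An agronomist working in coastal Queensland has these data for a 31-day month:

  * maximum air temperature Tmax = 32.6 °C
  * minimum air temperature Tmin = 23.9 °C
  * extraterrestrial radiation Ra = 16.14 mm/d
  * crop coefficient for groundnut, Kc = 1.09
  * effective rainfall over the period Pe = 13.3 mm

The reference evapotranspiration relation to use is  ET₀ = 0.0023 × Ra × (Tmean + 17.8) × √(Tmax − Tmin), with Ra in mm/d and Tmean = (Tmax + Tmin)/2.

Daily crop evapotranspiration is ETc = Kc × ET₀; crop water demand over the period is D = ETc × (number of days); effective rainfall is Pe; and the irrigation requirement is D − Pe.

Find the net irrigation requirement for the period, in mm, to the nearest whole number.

Tmean = (32.6 + 23.9)/2 = 28.25 °C
ET₀ = 0.0023 × 16.14 × (28.25 + 17.8) × √8.7 = 0.0023 × 16.14 × 46.05 × 2.9496 = 5.0422 mm/d
ETc = Kc × ET₀ = 1.09 × 5.0422 = 5.4960 mm/d
Crop demand D = ETc × 31 d = 5.4960 × 31 = 170.376 mm
D − Pe = 170.376 − 13.3 = 157.076 mm

157 mm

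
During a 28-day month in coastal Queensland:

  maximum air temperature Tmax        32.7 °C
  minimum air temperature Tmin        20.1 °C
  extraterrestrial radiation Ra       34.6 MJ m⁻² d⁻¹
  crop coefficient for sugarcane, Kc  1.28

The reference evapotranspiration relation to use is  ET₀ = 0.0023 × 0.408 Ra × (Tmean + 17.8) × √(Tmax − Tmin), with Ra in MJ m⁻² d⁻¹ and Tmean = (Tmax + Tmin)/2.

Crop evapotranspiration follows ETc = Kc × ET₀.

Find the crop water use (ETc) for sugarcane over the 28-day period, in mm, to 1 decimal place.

Tmean = (32.7 + 20.1)/2 = 26.40 °C
0.408 Ra = 0.408 × 34.6 = 14.1168 mm/d equivalent
ET₀ = 0.0023 × 14.1168 × (26.40 + 17.8) × √12.6 = 0.0023 × 14.1168 × 44.20 × 3.5496 = 5.0941 mm/d
ETc = Kc × ET₀ = 1.28 × 5.0941 = 6.5204 mm/d
Over 28 days: 6.5204 × 28 = 182.571 mm

182.6 mm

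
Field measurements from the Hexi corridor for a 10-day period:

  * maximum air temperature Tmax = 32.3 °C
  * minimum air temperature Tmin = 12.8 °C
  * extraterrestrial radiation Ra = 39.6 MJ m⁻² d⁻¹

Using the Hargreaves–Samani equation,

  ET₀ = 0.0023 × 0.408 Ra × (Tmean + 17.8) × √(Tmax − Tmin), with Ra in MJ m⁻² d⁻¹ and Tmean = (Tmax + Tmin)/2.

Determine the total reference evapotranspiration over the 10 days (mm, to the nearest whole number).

66 mm

Tmean = (32.3 + 12.8)/2 = 22.55 °C
0.408 Ra = 0.408 × 39.6 = 16.1568 mm/d equivalent
ET₀ = 0.0023 × 16.1568 × (22.55 + 17.8) × √19.5 = 0.0023 × 16.1568 × 40.35 × 4.4159 = 6.6213 mm/d
Over 10 days: 6.6213 × 10 = 66.213 mm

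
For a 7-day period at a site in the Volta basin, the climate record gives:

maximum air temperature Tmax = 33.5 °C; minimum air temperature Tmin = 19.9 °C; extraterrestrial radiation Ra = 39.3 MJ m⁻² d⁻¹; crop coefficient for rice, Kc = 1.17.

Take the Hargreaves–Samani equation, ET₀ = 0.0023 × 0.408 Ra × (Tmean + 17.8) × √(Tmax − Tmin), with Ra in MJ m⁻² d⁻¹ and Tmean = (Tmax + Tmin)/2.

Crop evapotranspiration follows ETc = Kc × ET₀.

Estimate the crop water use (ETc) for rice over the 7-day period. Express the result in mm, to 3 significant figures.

Tmean = (33.5 + 19.9)/2 = 26.70 °C
0.408 Ra = 0.408 × 39.3 = 16.0344 mm/d equivalent
ET₀ = 0.0023 × 16.0344 × (26.70 + 17.8) × √13.6 = 0.0023 × 16.0344 × 44.50 × 3.6878 = 6.0521 mm/d
ETc = Kc × ET₀ = 1.17 × 6.0521 = 7.0810 mm/d
Over 7 days: 7.0810 × 7 = 49.567 mm

49.6 mm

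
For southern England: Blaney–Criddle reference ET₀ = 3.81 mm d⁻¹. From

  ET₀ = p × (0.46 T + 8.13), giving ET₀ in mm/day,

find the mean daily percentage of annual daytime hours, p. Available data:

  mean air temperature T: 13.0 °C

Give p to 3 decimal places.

p = ET₀ / (0.46 T + 8.13) = 3.81 / (0.46 × 13.0 + 8.13) = 3.81 / 14.110 = 0.2700

0.270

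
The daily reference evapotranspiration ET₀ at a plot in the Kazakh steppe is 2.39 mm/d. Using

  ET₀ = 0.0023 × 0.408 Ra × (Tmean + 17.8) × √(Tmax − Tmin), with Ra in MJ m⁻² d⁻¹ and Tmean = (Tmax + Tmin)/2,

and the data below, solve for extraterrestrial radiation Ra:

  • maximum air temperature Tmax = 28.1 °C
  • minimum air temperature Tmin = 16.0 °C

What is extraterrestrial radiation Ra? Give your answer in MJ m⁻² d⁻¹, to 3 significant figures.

Tmean = (28.1+16.0)/2 = 22.05 °C; ΔT = 12.1
Ra = ET₀ / [0.0023 × 0.408 × (Tmean+17.8) × √ΔT]
   = 2.39 / (0.0023 × 0.408 × 39.85 × 3.4785) = 18.373 MJ m⁻² d⁻¹

18.4 MJ m⁻² d⁻¹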